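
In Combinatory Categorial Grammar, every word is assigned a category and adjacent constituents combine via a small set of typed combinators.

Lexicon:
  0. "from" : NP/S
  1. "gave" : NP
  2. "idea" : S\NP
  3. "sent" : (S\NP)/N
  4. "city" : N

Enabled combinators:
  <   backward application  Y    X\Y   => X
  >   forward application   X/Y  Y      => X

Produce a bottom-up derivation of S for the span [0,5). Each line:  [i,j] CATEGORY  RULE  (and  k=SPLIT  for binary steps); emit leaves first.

[0,5] S   <
  [0,3] NP   >
    [0,1] "from" : NP/S
    [1,3] S   <
      [1,2] "gave" : NP
      [2,3] "idea" : S\NP
  [3,5] S\NP   >
    [3,4] "sent" : (S\NP)/N
    [4,5] "city" : N

[0,1] NP/S  lex  "from"
[1,2] NP  lex  "gave"
[2,3] S\NP  lex  "idea"
[1,3] S  <  k=2
[0,3] NP  >  k=1
[3,4] (S\NP)/N  lex  "sent"
[4,5] N  lex  "city"
[3,5] S\NP  >  k=4
[0,5] S  <  k=3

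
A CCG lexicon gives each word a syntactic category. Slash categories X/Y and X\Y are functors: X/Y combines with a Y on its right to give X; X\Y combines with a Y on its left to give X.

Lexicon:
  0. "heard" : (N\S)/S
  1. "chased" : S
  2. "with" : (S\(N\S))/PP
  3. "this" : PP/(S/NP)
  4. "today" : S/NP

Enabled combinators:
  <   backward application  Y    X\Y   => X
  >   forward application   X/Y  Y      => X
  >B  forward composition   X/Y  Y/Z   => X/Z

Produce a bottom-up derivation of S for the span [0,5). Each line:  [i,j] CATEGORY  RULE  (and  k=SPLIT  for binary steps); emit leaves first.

[0,5] S   <
  [0,2] N\S   >
    [0,1] "heard" : (N\S)/S
    [1,2] "chased" : S
  [2,5] S\(N\S)   >
    [2,3] "with" : (S\(N\S))/PP
    [3,5] PP   >
      [3,4] "this" : PP/(S/NP)
      [4,5] "today" : S/NP

[0,1] (N\S)/S  lex  "heard"
[1,2] S  lex  "chased"
[0,2] N\S  >  k=1
[2,3] (S\(N\S))/PP  lex  "with"
[3,4] PP/(S/NP)  lex  "this"
[4,5] S/NP  lex  "today"
[3,5] PP  >  k=4
[2,5] S\(N\S)  >  k=3
[0,5] S  <  k=2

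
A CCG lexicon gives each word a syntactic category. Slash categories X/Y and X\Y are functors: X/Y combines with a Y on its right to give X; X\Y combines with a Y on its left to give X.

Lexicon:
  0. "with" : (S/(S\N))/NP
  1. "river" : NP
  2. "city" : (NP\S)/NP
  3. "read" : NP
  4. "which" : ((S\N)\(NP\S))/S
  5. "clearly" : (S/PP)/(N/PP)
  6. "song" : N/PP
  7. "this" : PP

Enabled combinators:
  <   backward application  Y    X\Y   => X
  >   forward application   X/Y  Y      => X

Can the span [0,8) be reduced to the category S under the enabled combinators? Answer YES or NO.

[0,8] S   >
  [0,2] S/(S\N)   >
    [0,1] "with" : (S/(S\N))/NP
    [1,2] "river" : NP
  [2,8] S\N   <
    [2,4] NP\S   >
      [2,3] "city" : (NP\S)/NP
      [3,4] "read" : NP
    [4,8] (S\N)\(NP\S)   >
      [4,5] "which" : ((S\N)\(NP\S))/S
      [5,8] S   >
        [5,7] S/PP   >
          [5,6] "clearly" : (S/PP)/(N/PP)
          [6,7] "song" : N/PP
        [7,8] "this" : PP

YES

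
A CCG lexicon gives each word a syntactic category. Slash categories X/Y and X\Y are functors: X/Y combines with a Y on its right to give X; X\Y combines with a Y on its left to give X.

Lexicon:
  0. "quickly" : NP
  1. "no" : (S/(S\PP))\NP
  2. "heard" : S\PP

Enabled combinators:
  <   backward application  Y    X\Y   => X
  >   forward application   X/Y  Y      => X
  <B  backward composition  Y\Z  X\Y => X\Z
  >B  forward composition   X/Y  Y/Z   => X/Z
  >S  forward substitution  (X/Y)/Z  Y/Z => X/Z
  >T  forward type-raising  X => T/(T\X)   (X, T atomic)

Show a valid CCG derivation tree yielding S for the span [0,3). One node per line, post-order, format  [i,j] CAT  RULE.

[0,1] NP  lex  "quickly"
[1,2] (S/(S\PP))\NP  lex  "no"
[0,2] S/(S\PP)  <  k=1
[2,3] S\PP  lex  "heard"
[0,3] S  >  k=2

[0,3] S   >
  [0,2] S/(S\PP)   <
    [0,1] "quickly" : NP
    [1,2] "no" : (S/(S\PP))\NP
  [2,3] "heard" : S\PP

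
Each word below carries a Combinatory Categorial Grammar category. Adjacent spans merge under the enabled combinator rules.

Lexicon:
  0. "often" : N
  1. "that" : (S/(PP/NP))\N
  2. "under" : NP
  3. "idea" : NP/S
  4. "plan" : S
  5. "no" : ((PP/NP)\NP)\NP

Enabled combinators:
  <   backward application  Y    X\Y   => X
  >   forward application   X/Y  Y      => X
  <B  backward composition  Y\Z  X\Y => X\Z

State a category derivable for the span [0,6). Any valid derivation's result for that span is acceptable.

S

[0,6] S   >
  [0,2] S/(PP/NP)   <
    [0,1] "often" : N
    [1,2] "that" : (S/(PP/NP))\N
  [2,6] PP/NP   <
    [2,3] "under" : NP
    [3,6] (PP/NP)\NP   <
      [3,5] NP   >
        [3,4] "idea" : NP/S
        [4,5] "plan" : S
      [5,6] "no" : ((PP/NP)\NP)\NP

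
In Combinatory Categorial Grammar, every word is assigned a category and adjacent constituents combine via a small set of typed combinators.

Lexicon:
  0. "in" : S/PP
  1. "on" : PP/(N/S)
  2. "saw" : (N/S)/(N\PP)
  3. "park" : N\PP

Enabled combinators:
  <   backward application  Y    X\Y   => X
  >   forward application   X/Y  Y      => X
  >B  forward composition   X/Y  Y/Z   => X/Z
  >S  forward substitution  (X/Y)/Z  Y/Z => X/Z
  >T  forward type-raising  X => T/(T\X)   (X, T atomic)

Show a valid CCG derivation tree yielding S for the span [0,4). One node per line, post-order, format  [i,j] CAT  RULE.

[0,1] S/PP  lex  "in"
[1,2] PP/(N/S)  lex  "on"
[2,3] (N/S)/(N\PP)  lex  "saw"
[3,4] N\PP  lex  "park"
[2,4] N/S  >  k=3
[1,4] PP  >  k=2
[0,4] S  >  k=1

[0,4] S   >
  [0,1] "in" : S/PP
  [1,4] PP   >
    [1,2] "on" : PP/(N/S)
    [2,4] N/S   >
      [2,3] "saw" : (N/S)/(N\PP)
      [3,4] "park" : N\PP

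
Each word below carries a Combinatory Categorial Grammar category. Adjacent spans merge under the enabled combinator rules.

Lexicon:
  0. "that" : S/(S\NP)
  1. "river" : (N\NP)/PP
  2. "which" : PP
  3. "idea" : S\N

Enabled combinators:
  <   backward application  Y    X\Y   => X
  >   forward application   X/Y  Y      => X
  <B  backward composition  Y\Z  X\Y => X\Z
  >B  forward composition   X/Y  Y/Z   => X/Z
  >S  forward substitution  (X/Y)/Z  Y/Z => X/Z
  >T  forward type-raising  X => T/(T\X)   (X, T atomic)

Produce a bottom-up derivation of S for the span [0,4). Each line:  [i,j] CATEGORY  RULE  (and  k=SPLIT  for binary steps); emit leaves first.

[0,4] S   >
  [0,1] "that" : S/(S\NP)
  [1,4] S\NP   <B
    [1,3] N\NP   >
      [1,2] "river" : (N\NP)/PP
      [2,3] "which" : PP
    [3,4] "idea" : S\N

[0,1] S/(S\NP)  lex  "that"
[1,2] (N\NP)/PP  lex  "river"
[2,3] PP  lex  "which"
[1,3] N\NP  >  k=2
[3,4] S\N  lex  "idea"
[1,4] S\NP  <B  k=3
[0,4] S  >  k=1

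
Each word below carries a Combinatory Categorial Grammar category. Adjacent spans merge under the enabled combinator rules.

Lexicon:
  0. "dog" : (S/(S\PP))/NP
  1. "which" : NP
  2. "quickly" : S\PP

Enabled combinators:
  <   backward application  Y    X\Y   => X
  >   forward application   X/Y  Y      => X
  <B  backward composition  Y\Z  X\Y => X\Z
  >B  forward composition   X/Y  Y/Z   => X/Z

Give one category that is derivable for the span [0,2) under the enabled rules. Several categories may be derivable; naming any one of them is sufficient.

S/(S\PP)

[0,3] S   >
  [0,2] S/(S\PP)   >
    [0,1] "dog" : (S/(S\PP))/NP
    [1,2] "which" : NP
  [2,3] "quickly" : S\PP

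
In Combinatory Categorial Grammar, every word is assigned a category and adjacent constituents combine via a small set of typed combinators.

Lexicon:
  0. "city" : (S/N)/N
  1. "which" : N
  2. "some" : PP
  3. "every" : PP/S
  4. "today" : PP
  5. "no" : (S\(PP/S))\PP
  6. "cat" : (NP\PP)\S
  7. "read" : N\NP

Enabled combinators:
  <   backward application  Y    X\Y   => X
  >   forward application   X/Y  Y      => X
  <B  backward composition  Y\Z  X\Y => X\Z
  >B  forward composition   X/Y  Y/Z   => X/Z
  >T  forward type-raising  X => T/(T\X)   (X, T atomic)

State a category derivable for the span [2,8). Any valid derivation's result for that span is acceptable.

[0,8] S   >
  [0,2] S/N   >
    [0,1] "city" : (S/N)/N
    [1,2] "which" : N
  [2,8] N   >
    [2,3] N/(N\PP)   >T
      [2,3] "some" : PP
    [3,8] N\PP   <B
      [3,7] NP\PP   <
        [3,6] S   <
          [3,4] "every" : PP/S
          [4,6] S\(PP/S)   <
            [4,5] "today" : PP
            [5,6] "no" : (S\(PP/S))\PP
        [6,7] "cat" : (NP\PP)\S
      [7,8] "read" : N\NP

N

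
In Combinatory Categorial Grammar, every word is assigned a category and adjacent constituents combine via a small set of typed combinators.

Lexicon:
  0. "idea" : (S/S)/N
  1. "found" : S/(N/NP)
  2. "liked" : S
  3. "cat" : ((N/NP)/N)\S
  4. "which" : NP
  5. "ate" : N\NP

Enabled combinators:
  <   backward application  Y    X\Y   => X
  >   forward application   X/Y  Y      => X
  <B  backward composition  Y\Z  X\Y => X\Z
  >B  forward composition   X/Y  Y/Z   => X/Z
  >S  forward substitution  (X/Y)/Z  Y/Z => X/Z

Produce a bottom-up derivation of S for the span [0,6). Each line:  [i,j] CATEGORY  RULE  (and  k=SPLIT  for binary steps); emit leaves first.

[0,1] (S/S)/N  lex  "idea"
[1,2] S/(N/NP)  lex  "found"
[2,3] S  lex  "liked"
[3,4] ((N/NP)/N)\S  lex  "cat"
[2,4] (N/NP)/N  <  k=3
[1,4] S/N  >B  k=2
[0,4] S/N  >S  k=1
[4,5] NP  lex  "which"
[5,6] N\NP  lex  "ate"
[4,6] N  <  k=5
[0,6] S  >  k=4

[0,6] S   >
  [0,4] S/N   >S
    [0,1] "idea" : (S/S)/N
    [1,4] S/N   >B
      [1,2] "found" : S/(N/NP)
      [2,4] (N/NP)/N   <
        [2,3] "liked" : S
        [3,4] "cat" : ((N/NP)/N)\S
  [4,6] N   <
    [4,5] "which" : NP
    [5,6] "ate" : N\NP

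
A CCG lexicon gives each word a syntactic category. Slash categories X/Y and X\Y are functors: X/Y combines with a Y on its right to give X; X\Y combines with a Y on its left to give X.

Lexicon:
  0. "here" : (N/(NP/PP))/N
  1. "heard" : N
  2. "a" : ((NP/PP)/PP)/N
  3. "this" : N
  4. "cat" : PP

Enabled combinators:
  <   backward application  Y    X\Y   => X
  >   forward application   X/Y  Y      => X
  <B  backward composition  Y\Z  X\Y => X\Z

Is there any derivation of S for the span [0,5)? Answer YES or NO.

(N/(NP/PP))/N N ((NP/PP)/PP)/N N PP
CKY chart[0,5] = {N}; S ∉ chart

NO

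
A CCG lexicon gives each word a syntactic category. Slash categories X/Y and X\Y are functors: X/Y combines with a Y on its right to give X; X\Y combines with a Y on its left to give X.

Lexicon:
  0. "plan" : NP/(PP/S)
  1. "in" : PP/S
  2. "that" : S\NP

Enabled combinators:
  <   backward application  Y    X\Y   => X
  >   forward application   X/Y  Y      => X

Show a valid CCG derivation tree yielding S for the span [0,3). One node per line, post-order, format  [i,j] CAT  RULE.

[0,3] S   <
  [0,2] NP   >
    [0,1] "plan" : NP/(PP/S)
    [1,2] "in" : PP/S
  [2,3] "that" : S\NP

[0,1] NP/(PP/S)  lex  "plan"
[1,2] PP/S  lex  "in"
[0,2] NP  >  k=1
[2,3] S\NP  lex  "that"
[0,3] S  <  k=2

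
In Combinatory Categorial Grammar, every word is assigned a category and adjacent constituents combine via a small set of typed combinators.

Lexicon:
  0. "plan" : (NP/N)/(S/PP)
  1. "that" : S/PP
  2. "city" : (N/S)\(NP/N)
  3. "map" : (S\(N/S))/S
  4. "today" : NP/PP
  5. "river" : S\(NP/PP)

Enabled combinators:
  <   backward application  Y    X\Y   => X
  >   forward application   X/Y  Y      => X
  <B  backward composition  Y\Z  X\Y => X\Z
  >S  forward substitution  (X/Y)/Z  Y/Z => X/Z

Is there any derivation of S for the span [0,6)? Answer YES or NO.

[0,6] S   <
  [0,3] N/S   <
    [0,2] NP/N   >
      [0,1] "plan" : (NP/N)/(S/PP)
      [1,2] "that" : S/PP
    [2,3] "city" : (N/S)\(NP/N)
  [3,6] S\(N/S)   >
    [3,4] "map" : (S\(N/S))/S
    [4,6] S   <
      [4,5] "today" : NP/PP
      [5,6] "river" : S\(NP/PP)

YES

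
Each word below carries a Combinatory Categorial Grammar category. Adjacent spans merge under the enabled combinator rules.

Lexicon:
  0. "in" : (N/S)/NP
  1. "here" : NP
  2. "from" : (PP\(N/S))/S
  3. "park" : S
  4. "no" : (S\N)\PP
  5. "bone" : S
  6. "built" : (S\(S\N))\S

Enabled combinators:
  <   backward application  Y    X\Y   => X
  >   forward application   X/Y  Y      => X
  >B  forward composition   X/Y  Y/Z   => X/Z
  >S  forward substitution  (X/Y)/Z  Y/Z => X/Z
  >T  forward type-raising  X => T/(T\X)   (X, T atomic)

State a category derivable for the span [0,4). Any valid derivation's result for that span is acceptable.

[0,7] S   <
  [0,5] S\N   <
    [0,4] PP   <
      [0,2] N/S   >
        [0,1] "in" : (N/S)/NP
        [1,2] "here" : NP
      [2,4] PP\(N/S)   >
        [2,3] "from" : (PP\(N/S))/S
        [3,4] "park" : S
    [4,5] "no" : (S\N)\PP
  [5,7] S\(S\N)   <
    [5,6] "bone" : S
    [6,7] "built" : (S\(S\N))\S

PP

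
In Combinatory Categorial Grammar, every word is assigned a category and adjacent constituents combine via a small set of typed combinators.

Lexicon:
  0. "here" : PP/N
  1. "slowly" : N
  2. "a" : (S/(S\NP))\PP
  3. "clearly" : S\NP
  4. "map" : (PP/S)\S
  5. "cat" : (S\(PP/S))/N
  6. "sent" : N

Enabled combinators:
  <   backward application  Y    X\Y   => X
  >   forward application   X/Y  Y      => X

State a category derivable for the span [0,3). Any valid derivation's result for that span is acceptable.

S/(S\NP)

[0,7] S   <
  [0,5] PP/S   <
    [0,4] S   >
      [0,3] S/(S\NP)   <
        [0,2] PP   >
          [0,1] "here" : PP/N
          [1,2] "slowly" : N
        [2,3] "a" : (S/(S\NP))\PP
      [3,4] "clearly" : S\NP
    [4,5] "map" : (PP/S)\S
  [5,7] S\(PP/S)   >
    [5,6] "cat" : (S\(PP/S))/N
    [6,7] "sent" : N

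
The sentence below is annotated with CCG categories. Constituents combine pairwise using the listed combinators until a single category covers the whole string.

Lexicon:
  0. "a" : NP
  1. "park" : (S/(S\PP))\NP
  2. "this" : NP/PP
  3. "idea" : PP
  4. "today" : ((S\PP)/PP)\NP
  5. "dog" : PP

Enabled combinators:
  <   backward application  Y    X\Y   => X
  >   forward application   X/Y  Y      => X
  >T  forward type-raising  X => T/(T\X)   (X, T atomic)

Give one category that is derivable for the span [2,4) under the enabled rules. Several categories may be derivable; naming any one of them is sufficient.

[0,6] S   >
  [0,2] S/(S\PP)   <
    [0,1] "a" : NP
    [1,2] "park" : (S/(S\PP))\NP
  [2,6] S\PP   >
    [2,5] (S\PP)/PP   <
      [2,4] NP   >
        [2,3] "this" : NP/PP
        [3,4] "idea" : PP
      [4,5] "today" : ((S\PP)/PP)\NP
    [5,6] "dog" : PP

NP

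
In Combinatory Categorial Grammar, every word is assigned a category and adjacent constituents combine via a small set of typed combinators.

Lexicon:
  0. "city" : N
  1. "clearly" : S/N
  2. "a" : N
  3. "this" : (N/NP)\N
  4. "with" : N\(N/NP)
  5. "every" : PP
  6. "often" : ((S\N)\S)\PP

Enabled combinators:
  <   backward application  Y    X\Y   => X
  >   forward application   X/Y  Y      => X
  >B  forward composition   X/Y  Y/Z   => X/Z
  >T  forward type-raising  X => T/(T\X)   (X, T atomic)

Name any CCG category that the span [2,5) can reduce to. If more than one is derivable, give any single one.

N

[0,7] S   >
  [0,1] S/(S\N)   >T
    [0,1] "city" : N
  [1,7] S\N   <
    [1,5] S   >
      [1,2] "clearly" : S/N
      [2,5] N   <
        [2,4] N/NP   <
          [2,3] "a" : N
          [3,4] "this" : (N/NP)\N
        [4,5] "with" : N\(N/NP)
    [5,7] (S\N)\S   <
      [5,6] "every" : PP
      [6,7] "often" : ((S\N)\S)\PP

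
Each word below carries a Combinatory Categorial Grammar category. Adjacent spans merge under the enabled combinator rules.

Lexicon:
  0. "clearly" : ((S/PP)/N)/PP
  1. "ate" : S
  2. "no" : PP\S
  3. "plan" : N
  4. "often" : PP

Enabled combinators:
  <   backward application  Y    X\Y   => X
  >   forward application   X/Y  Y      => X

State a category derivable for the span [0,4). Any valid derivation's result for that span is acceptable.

[0,5] S   >
  [0,4] S/PP   >
    [0,3] (S/PP)/N   >
      [0,1] "clearly" : ((S/PP)/N)/PP
      [1,3] PP   <
        [1,2] "ate" : S
        [2,3] "no" : PP\S
    [3,4] "plan" : N
  [4,5] "often" : PP

S/PP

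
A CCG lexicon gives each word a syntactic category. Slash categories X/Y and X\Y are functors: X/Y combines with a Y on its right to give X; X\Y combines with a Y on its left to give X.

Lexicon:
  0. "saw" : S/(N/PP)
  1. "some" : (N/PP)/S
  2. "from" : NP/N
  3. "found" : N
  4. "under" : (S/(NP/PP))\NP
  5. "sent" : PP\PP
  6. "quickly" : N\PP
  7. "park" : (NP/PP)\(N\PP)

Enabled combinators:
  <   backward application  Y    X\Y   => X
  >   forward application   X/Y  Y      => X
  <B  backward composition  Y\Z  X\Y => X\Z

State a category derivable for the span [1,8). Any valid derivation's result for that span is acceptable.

[0,8] S   >
  [0,1] "saw" : S/(N/PP)
  [1,8] N/PP   >
    [1,2] "some" : (N/PP)/S
    [2,8] S   >
      [2,5] S/(NP/PP)   <
        [2,4] NP   >
          [2,3] "from" : NP/N
          [3,4] "found" : N
        [4,5] "under" : (S/(NP/PP))\NP
      [5,8] NP/PP   <
        [5,7] N\PP   <B
          [5,6] "sent" : PP\PP
          [6,7] "quickly" : N\PP
        [7,8] "park" : (NP/PP)\(N\PP)

N/PP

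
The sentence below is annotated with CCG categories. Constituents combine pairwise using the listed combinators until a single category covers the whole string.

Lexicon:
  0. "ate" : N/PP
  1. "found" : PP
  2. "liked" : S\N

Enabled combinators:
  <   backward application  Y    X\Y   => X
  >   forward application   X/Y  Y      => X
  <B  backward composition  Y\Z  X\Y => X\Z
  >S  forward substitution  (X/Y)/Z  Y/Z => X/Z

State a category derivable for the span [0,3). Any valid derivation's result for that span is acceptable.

S

[0,3] S   <
  [0,2] N   >
    [0,1] "ate" : N/PP
    [1,2] "found" : PP
  [2,3] "liked" : S\N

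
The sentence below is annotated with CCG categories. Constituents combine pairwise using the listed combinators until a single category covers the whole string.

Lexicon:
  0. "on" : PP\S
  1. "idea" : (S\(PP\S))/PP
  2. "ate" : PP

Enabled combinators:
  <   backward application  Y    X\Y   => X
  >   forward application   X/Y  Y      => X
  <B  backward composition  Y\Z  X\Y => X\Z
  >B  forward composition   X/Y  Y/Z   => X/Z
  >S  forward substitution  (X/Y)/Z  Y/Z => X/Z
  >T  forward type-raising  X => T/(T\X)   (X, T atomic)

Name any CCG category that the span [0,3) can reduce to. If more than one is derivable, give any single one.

[0,3] S   <
  [0,1] "on" : PP\S
  [1,3] S\(PP\S)   >
    [1,2] "idea" : (S\(PP\S))/PP
    [2,3] "ate" : PP

S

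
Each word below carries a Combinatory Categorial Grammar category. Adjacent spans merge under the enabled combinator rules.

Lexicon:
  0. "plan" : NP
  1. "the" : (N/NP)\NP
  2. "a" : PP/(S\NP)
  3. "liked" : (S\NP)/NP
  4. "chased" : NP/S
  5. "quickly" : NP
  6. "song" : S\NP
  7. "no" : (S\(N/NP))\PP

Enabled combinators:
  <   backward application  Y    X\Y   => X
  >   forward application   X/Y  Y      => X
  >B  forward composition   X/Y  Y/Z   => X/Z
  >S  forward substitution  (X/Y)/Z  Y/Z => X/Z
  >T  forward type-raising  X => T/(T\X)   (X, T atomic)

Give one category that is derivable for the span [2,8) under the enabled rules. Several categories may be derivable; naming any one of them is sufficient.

[0,8] S   <
  [0,2] N/NP   <
    [0,1] "plan" : NP
    [1,2] "the" : (N/NP)\NP
  [2,8] S\(N/NP)   <
    [2,7] PP   >
      [2,4] PP/NP   >B
        [2,3] "a" : PP/(S\NP)
        [3,4] "liked" : (S\NP)/NP
      [4,7] NP   >
        [4,5] "chased" : NP/S
        [5,7] S   <
          [5,6] "quickly" : NP
          [6,7] "song" : S\NP
    [7,8] "no" : (S\(N/NP))\PP

S\(N/NP)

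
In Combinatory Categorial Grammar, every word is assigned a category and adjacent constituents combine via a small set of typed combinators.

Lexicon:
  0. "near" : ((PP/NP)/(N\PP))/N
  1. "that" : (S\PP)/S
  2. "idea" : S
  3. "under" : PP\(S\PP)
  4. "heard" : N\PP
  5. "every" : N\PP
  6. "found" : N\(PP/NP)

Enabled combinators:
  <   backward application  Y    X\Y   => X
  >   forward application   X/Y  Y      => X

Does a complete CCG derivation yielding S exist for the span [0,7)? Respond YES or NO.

((PP/NP)/(N\PP))/N (S\PP)/S S PP\(S\PP) N\PP N\PP N\(PP/NP)
CKY chart[0,7] = {N}; S ∉ chart

NO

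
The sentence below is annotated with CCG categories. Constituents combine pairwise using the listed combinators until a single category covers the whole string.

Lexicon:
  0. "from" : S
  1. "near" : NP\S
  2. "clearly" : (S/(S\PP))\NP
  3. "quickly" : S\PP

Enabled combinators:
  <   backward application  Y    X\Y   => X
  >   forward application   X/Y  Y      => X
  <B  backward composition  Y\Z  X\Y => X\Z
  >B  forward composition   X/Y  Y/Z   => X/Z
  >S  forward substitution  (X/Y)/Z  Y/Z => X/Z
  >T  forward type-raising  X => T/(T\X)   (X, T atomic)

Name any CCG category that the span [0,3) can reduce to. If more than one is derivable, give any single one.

[0,4] S   >
  [0,3] S/(S\PP)   <
    [0,2] NP   <
      [0,1] "from" : S
      [1,2] "near" : NP\S
    [2,3] "clearly" : (S/(S\PP))\NP
  [3,4] "quickly" : S\PP

S/(S\PP)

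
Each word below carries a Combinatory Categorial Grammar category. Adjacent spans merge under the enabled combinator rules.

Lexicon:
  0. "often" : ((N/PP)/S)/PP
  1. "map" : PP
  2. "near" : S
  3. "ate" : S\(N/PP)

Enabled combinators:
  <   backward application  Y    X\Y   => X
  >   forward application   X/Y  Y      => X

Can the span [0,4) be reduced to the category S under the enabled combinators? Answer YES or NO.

YES

[0,4] S   <
  [0,3] N/PP   >
    [0,2] (N/PP)/S   >
      [0,1] "often" : ((N/PP)/S)/PP
      [1,2] "map" : PP
    [2,3] "near" : S
  [3,4] "ate" : S\(N/PP)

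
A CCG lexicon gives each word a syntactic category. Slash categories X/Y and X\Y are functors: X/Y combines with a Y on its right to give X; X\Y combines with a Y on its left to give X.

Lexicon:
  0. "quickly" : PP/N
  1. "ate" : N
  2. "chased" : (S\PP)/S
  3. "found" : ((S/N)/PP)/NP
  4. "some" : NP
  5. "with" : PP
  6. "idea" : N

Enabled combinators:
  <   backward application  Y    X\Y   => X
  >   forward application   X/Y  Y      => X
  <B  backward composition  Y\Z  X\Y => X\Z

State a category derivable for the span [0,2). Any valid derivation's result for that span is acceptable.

[0,7] S   <
  [0,2] PP   >
    [0,1] "quickly" : PP/N
    [1,2] "ate" : N
  [2,7] S\PP   >
    [2,3] "chased" : (S\PP)/S
    [3,7] S   >
      [3,6] S/N   >
        [3,5] (S/N)/PP   >
          [3,4] "found" : ((S/N)/PP)/NP
          [4,5] "some" : NP
        [5,6] "with" : PP
      [6,7] "idea" : N

PP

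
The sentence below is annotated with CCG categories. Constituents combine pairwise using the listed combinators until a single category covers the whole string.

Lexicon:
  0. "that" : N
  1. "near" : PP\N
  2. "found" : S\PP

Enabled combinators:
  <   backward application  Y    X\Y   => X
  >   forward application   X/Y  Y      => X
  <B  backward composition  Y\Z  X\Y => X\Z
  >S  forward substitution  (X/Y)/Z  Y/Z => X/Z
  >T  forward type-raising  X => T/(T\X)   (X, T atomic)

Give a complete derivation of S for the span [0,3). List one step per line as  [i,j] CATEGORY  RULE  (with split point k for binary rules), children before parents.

[0,1] N  lex  "that"
[0,1] PP/(PP\N)  >T
[1,2] PP\N  lex  "near"
[0,2] PP  >  k=1
[2,3] S\PP  lex  "found"
[0,3] S  <  k=2

[0,3] S   <
  [0,2] PP   >
    [0,1] PP/(PP\N)   >T
      [0,1] "that" : N
    [1,2] "near" : PP\N
  [2,3] "found" : S\PP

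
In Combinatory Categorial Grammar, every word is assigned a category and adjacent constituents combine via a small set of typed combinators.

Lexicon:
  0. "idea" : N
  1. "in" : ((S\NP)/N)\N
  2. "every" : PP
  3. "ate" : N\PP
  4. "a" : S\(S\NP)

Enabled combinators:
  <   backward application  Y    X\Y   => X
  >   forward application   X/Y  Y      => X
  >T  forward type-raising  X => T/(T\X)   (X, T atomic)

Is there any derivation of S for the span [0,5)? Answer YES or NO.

YES

[0,5] S   <
  [0,4] S\NP   >
    [0,2] (S\NP)/N   <
      [0,1] "idea" : N
      [1,2] "in" : ((S\NP)/N)\N
    [2,4] N   <
      [2,3] "every" : PP
      [3,4] "ate" : N\PP
  [4,5] "a" : S\(S\NP)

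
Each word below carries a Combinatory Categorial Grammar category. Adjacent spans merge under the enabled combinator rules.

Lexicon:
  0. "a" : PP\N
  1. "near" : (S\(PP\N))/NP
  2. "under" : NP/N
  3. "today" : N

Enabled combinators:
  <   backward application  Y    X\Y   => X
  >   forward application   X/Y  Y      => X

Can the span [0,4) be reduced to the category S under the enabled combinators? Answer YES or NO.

[0,4] S   <
  [0,1] "a" : PP\N
  [1,4] S\(PP\N)   >
    [1,2] "near" : (S\(PP\N))/NP
    [2,4] NP   >
      [2,3] "under" : NP/N
      [3,4] "today" : N

YES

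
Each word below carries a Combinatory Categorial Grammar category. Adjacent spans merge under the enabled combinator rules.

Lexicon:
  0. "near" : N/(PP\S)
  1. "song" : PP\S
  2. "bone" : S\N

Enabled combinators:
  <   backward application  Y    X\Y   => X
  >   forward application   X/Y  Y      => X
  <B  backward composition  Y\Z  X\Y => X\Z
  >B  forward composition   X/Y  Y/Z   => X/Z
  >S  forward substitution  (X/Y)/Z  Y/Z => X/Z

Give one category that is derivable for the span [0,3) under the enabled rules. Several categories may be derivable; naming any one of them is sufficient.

S

[0,3] S   <
  [0,2] N   >
    [0,1] "near" : N/(PP\S)
    [1,2] "song" : PP\S
  [2,3] "bone" : S\N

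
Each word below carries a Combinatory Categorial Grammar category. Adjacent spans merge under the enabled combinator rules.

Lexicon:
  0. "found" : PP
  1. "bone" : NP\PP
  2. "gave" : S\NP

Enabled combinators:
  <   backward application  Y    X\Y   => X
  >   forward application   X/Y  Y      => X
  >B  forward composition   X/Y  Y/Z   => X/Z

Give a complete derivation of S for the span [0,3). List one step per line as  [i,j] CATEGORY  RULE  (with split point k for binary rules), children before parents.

[0,3] S   <
  [0,2] NP   <
    [0,1] "found" : PP
    [1,2] "bone" : NP\PP
  [2,3] "gave" : S\NP

[0,1] PP  lex  "found"
[1,2] NP\PP  lex  "bone"
[0,2] NP  <  k=1
[2,3] S\NP  lex  "gave"
[0,3] S  <  k=2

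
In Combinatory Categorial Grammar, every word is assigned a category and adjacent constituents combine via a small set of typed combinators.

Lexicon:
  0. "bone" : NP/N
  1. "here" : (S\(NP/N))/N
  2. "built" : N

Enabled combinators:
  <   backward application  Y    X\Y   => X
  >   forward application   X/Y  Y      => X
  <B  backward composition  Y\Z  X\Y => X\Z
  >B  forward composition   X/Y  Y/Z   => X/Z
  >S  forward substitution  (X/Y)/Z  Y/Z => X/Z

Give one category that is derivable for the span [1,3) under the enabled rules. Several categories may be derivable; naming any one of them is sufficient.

S\(NP/N)

[0,3] S   <
  [0,1] "bone" : NP/N
  [1,3] S\(NP/N)   >
    [1,2] "here" : (S\(NP/N))/N
    [2,3] "built" : N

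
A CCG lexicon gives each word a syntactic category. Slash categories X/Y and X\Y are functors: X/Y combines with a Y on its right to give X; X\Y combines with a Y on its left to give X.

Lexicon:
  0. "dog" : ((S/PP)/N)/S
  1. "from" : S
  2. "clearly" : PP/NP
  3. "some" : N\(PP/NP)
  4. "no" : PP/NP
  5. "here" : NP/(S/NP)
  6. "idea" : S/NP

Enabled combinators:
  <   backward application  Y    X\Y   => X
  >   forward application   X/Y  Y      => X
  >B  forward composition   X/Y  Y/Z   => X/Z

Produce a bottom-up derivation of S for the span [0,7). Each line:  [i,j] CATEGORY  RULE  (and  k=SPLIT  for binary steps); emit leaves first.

[0,1] ((S/PP)/N)/S  lex  "dog"
[1,2] S  lex  "from"
[0,2] (S/PP)/N  >  k=1
[2,3] PP/NP  lex  "clearly"
[3,4] N\(PP/NP)  lex  "some"
[2,4] N  <  k=3
[0,4] S/PP  >  k=2
[4,5] PP/NP  lex  "no"
[5,6] NP/(S/NP)  lex  "here"
[6,7] S/NP  lex  "idea"
[5,7] NP  >  k=6
[4,7] PP  >  k=5
[0,7] S  >  k=4

[0,7] S   >
  [0,4] S/PP   >
    [0,2] (S/PP)/N   >
      [0,1] "dog" : ((S/PP)/N)/S
      [1,2] "from" : S
    [2,4] N   <
      [2,3] "clearly" : PP/NP
      [3,4] "some" : N\(PP/NP)
  [4,7] PP   >
    [4,5] "no" : PP/NP
    [5,7] NP   >
      [5,6] "here" : NP/(S/NP)
      [6,7] "idea" : S/NP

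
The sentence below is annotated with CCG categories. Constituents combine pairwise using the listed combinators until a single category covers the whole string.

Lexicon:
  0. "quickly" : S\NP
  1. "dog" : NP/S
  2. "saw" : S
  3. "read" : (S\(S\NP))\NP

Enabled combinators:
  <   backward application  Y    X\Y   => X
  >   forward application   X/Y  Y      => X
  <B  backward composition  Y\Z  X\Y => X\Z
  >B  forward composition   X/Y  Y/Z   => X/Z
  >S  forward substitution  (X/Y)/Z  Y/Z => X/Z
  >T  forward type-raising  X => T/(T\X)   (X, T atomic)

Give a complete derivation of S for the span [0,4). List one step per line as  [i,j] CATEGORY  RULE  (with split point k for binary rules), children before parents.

[0,4] S   <
  [0,1] "quickly" : S\NP
  [1,4] S\(S\NP)   <
    [1,3] NP   >
      [1,2] "dog" : NP/S
      [2,3] "saw" : S
    [3,4] "read" : (S\(S\NP))\NP

[0,1] S\NP  lex  "quickly"
[1,2] NP/S  lex  "dog"
[2,3] S  lex  "saw"
[1,3] NP  >  k=2
[3,4] (S\(S\NP))\NP  lex  "read"
[1,4] S\(S\NP)  <  k=3
[0,4] S  <  k=1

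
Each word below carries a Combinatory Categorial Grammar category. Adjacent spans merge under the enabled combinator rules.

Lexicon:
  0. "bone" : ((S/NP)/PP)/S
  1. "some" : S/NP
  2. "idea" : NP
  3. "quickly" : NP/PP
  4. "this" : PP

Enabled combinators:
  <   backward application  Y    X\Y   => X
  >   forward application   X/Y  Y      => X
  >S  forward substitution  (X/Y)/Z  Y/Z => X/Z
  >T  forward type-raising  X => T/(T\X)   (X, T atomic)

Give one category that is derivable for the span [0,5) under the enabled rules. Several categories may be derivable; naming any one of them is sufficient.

[0,5] S   >
  [0,4] S/PP   >S
    [0,3] (S/NP)/PP   >
      [0,1] "bone" : ((S/NP)/PP)/S
      [1,3] S   >
        [1,2] "some" : S/NP
        [2,3] "idea" : NP
    [3,4] "quickly" : NP/PP
  [4,5] "this" : PP

S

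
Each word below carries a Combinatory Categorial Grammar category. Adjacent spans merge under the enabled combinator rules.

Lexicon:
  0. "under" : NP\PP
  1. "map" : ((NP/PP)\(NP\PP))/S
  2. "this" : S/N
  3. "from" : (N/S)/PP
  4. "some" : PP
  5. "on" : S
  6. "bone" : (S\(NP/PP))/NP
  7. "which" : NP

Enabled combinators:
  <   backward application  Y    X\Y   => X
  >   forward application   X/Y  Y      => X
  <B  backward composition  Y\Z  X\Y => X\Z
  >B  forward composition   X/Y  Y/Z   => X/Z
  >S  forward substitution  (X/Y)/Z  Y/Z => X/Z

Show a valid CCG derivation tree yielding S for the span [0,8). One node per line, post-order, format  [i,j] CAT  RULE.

[0,8] S   <
  [0,6] NP/PP   <
    [0,1] "under" : NP\PP
    [1,6] (NP/PP)\(NP\PP)   >
      [1,2] "map" : ((NP/PP)\(NP\PP))/S
      [2,6] S   >
        [2,3] "this" : S/N
        [3,6] N   >
          [3,5] N/S   >
            [3,4] "from" : (N/S)/PP
            [4,5] "some" : PP
          [5,6] "on" : S
  [6,8] S\(NP/PP)   >
    [6,7] "bone" : (S\(NP/PP))/NP
    [7,8] "which" : NP

[0,1] NP\PP  lex  "under"
[1,2] ((NP/PP)\(NP\PP))/S  lex  "map"
[2,3] S/N  lex  "this"
[3,4] (N/S)/PP  lex  "from"
[4,5] PP  lex  "some"
[3,5] N/S  >  k=4
[5,6] S  lex  "on"
[3,6] N  >  k=5
[2,6] S  >  k=3
[1,6] (NP/PP)\(NP\PP)  >  k=2
[0,6] NP/PP  <  k=1
[6,7] (S\(NP/PP))/NP  lex  "bone"
[7,8] NP  lex  "which"
[6,8] S\(NP/PP)  >  k=7
[0,8] S  <  k=6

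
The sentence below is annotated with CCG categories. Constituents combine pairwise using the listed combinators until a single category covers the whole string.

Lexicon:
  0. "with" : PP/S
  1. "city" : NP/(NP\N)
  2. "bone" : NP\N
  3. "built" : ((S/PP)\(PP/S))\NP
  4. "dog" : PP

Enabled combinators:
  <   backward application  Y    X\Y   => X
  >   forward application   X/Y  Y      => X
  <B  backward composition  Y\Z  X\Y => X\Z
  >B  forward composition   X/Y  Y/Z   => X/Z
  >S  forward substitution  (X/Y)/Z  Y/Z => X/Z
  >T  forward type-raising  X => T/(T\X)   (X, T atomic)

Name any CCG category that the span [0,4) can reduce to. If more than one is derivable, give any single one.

[0,5] S   >
  [0,4] S/PP   <
    [0,1] "with" : PP/S
    [1,4] (S/PP)\(PP/S)   <
      [1,3] NP   >
        [1,2] "city" : NP/(NP\N)
        [2,3] "bone" : NP\N
      [3,4] "built" : ((S/PP)\(PP/S))\NP
  [4,5] "dog" : PP

S/PP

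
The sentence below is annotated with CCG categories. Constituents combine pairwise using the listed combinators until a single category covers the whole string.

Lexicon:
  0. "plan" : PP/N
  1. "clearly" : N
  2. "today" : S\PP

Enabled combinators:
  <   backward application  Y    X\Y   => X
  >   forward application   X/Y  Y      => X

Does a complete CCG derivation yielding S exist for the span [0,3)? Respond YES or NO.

YES

[0,3] S   <
  [0,2] PP   >
    [0,1] "plan" : PP/N
    [1,2] "clearly" : N
  [2,3] "today" : S\PP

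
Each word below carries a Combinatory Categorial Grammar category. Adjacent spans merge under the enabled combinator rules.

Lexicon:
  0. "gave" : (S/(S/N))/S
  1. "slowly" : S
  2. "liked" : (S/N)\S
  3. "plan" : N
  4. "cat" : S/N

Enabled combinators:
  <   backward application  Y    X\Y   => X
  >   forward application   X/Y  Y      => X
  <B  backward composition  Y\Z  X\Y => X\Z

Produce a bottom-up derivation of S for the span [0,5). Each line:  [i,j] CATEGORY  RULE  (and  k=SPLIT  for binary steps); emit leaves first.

[0,5] S   >
  [0,4] S/(S/N)   >
    [0,1] "gave" : (S/(S/N))/S
    [1,4] S   >
      [1,3] S/N   <
        [1,2] "slowly" : S
        [2,3] "liked" : (S/N)\S
      [3,4] "plan" : N
  [4,5] "cat" : S/N

[0,1] (S/(S/N))/S  lex  "gave"
[1,2] S  lex  "slowly"
[2,3] (S/N)\S  lex  "liked"
[1,3] S/N  <  k=2
[3,4] N  lex  "plan"
[1,4] S  >  k=3
[0,4] S/(S/N)  >  k=1
[4,5] S/N  lex  "cat"
[0,5] S  >  k=4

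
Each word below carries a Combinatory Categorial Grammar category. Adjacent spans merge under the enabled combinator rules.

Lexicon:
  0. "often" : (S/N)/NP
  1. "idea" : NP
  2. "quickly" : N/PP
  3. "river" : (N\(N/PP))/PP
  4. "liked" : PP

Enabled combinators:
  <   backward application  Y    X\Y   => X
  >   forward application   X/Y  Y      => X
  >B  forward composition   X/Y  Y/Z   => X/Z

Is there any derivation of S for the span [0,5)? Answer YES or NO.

[0,5] S   >
  [0,2] S/N   >
    [0,1] "often" : (S/N)/NP
    [1,2] "idea" : NP
  [2,5] N   <
    [2,3] "quickly" : N/PP
    [3,5] N\(N/PP)   >
      [3,4] "river" : (N\(N/PP))/PP
      [4,5] "liked" : PP

YES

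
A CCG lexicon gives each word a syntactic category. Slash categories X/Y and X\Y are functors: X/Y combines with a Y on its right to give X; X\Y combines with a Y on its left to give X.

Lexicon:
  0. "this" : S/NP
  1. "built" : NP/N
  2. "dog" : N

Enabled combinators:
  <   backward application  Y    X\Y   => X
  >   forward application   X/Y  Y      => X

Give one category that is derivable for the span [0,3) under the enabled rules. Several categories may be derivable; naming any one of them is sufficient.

S

[0,3] S   >
  [0,1] "this" : S/NP
  [1,3] NP   >
    [1,2] "built" : NP/N
    [2,3] "dog" : N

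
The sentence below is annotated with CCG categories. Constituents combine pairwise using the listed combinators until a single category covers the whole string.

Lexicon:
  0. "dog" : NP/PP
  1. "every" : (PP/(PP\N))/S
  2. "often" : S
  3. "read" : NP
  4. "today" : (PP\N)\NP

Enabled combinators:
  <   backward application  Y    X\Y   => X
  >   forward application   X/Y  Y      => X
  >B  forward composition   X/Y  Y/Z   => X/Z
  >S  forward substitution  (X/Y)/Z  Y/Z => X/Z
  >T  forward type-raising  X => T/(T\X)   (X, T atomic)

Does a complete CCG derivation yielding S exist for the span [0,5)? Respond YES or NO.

NO

NP/PP (PP/(PP\N))/S S NP (PP\N)\NP
CKY chart[0,5] = {N/(N\NP), NP, NP/(NP\NP), NP/(PP\PP), PP/(PP\NP), S/(S\NP)}; S ∉ chart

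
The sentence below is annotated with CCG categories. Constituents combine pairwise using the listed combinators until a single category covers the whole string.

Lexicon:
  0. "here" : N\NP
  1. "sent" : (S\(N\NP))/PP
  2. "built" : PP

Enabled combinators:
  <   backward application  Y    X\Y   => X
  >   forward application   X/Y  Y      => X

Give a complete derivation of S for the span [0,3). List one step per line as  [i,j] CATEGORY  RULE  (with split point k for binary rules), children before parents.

[0,1] N\NP  lex  "here"
[1,2] (S\(N\NP))/PP  lex  "sent"
[2,3] PP  lex  "built"
[1,3] S\(N\NP)  >  k=2
[0,3] S  <  k=1

[0,3] S   <
  [0,1] "here" : N\NP
  [1,3] S\(N\NP)   >
    [1,2] "sent" : (S\(N\NP))/PP
    [2,3] "built" : PP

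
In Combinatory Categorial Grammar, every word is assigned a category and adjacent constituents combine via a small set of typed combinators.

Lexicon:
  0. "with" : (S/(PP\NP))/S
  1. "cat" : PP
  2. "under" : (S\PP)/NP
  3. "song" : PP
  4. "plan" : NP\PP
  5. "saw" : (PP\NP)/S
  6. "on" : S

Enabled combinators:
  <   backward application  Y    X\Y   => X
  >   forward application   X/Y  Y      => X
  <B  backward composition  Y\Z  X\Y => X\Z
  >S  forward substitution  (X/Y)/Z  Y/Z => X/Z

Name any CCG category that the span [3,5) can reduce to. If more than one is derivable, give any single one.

[0,7] S   >
  [0,5] S/(PP\NP)   >
    [0,1] "with" : (S/(PP\NP))/S
    [1,5] S   <
      [1,2] "cat" : PP
      [2,5] S\PP   >
        [2,3] "under" : (S\PP)/NP
        [3,5] NP   <
          [3,4] "song" : PP
          [4,5] "plan" : NP\PP
  [5,7] PP\NP   >
    [5,6] "saw" : (PP\NP)/S
    [6,7] "on" : S

NP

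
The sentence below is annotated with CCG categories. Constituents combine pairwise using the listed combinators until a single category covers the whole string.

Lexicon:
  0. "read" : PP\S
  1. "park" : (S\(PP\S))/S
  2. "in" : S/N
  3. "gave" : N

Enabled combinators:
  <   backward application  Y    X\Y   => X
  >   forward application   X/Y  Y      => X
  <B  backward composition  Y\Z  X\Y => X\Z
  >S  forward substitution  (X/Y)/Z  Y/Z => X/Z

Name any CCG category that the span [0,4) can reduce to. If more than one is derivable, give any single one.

[0,4] S   <
  [0,1] "read" : PP\S
  [1,4] S\(PP\S)   >
    [1,2] "park" : (S\(PP\S))/S
    [2,4] S   >
      [2,3] "in" : S/N
      [3,4] "gave" : N

S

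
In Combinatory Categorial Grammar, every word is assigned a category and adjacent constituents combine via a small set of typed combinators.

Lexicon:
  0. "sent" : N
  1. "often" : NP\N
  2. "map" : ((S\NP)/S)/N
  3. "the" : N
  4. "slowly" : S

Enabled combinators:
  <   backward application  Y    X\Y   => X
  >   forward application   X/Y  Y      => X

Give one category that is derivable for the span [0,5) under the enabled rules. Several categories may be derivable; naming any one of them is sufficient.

[0,5] S   <
  [0,2] NP   <
    [0,1] "sent" : N
    [1,2] "often" : NP\N
  [2,5] S\NP   >
    [2,4] (S\NP)/S   >
      [2,3] "map" : ((S\NP)/S)/N
      [3,4] "the" : N
    [4,5] "slowly" : S

S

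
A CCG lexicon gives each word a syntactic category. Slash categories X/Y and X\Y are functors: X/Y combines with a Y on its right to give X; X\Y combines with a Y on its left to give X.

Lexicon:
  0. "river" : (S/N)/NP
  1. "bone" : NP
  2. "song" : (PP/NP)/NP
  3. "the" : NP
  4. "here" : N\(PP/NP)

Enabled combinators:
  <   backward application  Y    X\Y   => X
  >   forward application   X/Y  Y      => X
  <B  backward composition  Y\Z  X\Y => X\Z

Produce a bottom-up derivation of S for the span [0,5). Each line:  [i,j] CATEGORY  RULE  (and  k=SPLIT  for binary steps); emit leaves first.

[0,5] S   >
  [0,2] S/N   >
    [0,1] "river" : (S/N)/NP
    [1,2] "bone" : NP
  [2,5] N   <
    [2,4] PP/NP   >
      [2,3] "song" : (PP/NP)/NP
      [3,4] "the" : NP
    [4,5] "here" : N\(PP/NP)

[0,1] (S/N)/NP  lex  "river"
[1,2] NP  lex  "bone"
[0,2] S/N  >  k=1
[2,3] (PP/NP)/NP  lex  "song"
[3,4] NP  lex  "the"
[2,4] PP/NP  >  k=3
[4,5] N\(PP/NP)  lex  "here"
[2,5] N  <  k=4
[0,5] S  >  k=2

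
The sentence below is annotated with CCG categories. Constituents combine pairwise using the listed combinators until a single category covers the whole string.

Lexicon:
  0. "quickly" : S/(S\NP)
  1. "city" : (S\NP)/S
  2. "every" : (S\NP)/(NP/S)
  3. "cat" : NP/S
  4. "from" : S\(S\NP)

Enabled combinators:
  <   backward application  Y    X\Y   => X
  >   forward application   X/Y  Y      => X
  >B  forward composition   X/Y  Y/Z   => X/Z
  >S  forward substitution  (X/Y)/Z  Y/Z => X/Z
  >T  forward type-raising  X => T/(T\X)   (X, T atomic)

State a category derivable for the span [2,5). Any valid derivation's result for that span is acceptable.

[0,5] S   >
  [0,1] "quickly" : S/(S\NP)
  [1,5] S\NP   >
    [1,2] "city" : (S\NP)/S
    [2,5] S   <
      [2,4] S\NP   >
        [2,3] "every" : (S\NP)/(NP/S)
        [3,4] "cat" : NP/S
      [4,5] "from" : S\(S\NP)

S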